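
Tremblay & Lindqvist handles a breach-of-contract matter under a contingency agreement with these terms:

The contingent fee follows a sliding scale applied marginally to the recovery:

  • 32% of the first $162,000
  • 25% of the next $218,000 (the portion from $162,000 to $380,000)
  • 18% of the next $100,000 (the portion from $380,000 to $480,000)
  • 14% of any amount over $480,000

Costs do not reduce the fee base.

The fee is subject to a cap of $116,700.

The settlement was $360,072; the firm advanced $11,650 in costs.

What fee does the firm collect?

Fee base is the gross recovery, $360,072; costs are reimbursed separately.
First $162,000 at 32% = $51,840.00
Remaining $198,072 at 25% = $49,518.00
Fee: $51,840.00 + $49,518.00 = $101,358.00
$101,358.00 is under the $116,700 cap.

$101,358.00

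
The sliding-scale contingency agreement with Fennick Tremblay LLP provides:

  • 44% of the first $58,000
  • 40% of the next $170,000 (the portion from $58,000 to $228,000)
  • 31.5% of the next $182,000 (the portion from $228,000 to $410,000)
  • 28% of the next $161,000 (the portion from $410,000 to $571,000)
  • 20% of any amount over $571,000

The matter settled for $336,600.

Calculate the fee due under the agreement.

First $58,000 at 44% = $25,520.00
Next $170,000 at 40% = $68,000.00
Remaining $108,600 at 31.5% = $34,209.00
Fee: $25,520.00 + $68,000.00 + $34,209.00 = $127,729.00

$127,729.00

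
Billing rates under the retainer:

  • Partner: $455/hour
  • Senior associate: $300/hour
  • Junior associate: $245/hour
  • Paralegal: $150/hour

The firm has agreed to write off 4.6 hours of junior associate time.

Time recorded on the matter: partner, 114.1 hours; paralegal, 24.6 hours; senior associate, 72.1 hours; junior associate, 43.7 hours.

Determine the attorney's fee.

$86,815.00

Partner: 114.1 × $455 = $51,915.50
Senior associate: 72.1 × $300 = $21,630.00
Junior associate: 43.7 × $245 = $10,706.50
Paralegal: 24.6 × $150 = $3,690.00
Subtotal: $87,942.00
Write-off: 4.6 × $245 = $1,127.00
Total: $87,942.00 − $1,127.00 = $86,815.00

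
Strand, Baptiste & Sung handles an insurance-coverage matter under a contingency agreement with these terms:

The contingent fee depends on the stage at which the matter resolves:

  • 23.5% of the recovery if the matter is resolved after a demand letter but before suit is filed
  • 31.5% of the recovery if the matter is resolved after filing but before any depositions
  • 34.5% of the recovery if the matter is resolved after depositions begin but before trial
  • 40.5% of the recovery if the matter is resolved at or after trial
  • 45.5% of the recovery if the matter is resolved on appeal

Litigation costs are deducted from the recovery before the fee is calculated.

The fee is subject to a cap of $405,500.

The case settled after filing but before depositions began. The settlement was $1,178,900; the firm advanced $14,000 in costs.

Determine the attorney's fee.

Fee base (net of costs): $1,178,900 − $14,000 = $1,164,900
The matter settled after filing but before depositions began, so the 31.5% rate applies.
$1,164,900 × 31.5% = $366,943.50
$366,943.50 is under the $405,500 cap.

$366,943.50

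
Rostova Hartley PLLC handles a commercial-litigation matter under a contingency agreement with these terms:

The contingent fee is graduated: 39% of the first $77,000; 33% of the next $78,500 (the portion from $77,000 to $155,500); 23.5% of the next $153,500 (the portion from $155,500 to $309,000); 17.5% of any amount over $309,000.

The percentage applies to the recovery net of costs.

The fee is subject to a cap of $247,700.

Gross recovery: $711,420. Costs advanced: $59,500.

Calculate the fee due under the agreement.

$152,018.50

Fee base (net of costs): $711,420 − $59,500 = $651,920
First $77,000 at 39% = $30,030.00
Next $78,500 at 33% = $25,905.00
Next $153,500 at 23.5% = $36,072.50
Remaining $342,920 at 17.5% = $60,011.00
Fee: $30,030.00 + $25,905.00 + $36,072.50 + $60,011.00 = $152,018.50
$152,018.50 is under the $247,700 cap.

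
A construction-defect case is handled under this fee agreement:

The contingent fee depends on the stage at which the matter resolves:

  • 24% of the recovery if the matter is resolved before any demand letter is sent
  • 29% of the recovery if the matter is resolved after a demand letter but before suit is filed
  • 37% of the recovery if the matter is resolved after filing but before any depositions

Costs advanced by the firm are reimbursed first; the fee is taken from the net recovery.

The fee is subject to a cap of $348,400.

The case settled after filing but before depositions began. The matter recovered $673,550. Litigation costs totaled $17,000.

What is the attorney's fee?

Fee base (net of costs): $673,550 − $17,000 = $656,550
The matter settled after filing but before depositions began, so the 37% rate applies.
$656,550 × 37% = $242,923.50
$242,923.50 is under the $348,400 cap.

$242,923.50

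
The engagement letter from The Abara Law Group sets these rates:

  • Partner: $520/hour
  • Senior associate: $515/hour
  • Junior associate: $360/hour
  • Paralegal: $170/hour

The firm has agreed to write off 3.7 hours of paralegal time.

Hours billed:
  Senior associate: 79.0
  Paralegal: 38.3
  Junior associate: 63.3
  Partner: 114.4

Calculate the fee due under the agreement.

$128,843.00

Partner: 114.4 × $520 = $59,488.00
Senior associate: 79.0 × $515 = $40,685.00
Junior associate: 63.3 × $360 = $22,788.00
Paralegal: 38.3 × $170 = $6,511.00
Subtotal: $129,472.00
Write-off: 3.7 × $170 = $629.00
Total: $129,472.00 − $629.00 = $128,843.00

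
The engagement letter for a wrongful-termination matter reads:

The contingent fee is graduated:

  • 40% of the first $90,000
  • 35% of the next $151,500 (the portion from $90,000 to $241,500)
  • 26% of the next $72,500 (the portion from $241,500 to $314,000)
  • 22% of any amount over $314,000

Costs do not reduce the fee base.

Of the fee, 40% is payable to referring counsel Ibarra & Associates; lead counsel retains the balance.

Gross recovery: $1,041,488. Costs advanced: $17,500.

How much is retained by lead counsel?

Fee base is the gross recovery, $1,041,488; costs are reimbursed separately.
First $90,000 at 40% = $36,000.00
Next $151,500 at 35% = $53,025.00
Next $72,500 at 26% = $18,850.00
Remaining $727,488 at 22% = $160,047.36
Fee: $36,000.00 + $53,025.00 + $18,850.00 + $160,047.36 = $267,922.36
Referral share: 40% of $267,922.36 = $107,168.94; lead counsel retains $267,922.36 − $107,168.94 = $160,753.42.

$160,753.42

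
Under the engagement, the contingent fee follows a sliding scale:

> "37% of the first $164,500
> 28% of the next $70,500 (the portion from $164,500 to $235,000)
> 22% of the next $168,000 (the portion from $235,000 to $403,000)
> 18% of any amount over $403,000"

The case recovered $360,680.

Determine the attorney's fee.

First $164,500 at 37% = $60,865.00
Next $70,500 at 28% = $19,740.00
Remaining $125,680 at 22% = $27,649.60
Fee: $60,865.00 + $19,740.00 + $27,649.60 = $108,254.60

$108,254.60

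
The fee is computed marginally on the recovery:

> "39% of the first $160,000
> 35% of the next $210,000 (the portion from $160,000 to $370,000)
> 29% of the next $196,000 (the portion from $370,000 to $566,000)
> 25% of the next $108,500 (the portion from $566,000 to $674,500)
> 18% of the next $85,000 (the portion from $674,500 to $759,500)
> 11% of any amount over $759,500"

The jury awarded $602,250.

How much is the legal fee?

$201,802.50

First $160,000 at 39% = $62,400.00
Next $210,000 at 35% = $73,500.00
Next $196,000 at 29% = $56,840.00
Remaining $36,250 at 25% = $9,062.50
Fee: $62,400.00 + $73,500.00 + $56,840.00 + $9,062.50 = $201,802.50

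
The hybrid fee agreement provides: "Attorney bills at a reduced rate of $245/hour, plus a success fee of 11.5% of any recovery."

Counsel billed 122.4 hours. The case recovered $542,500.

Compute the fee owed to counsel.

$92,375.50

Hourly: 122.4 × $245 = $29,988.00
Success fee: 11.5% of $542,500 = $62,387.50
Total: $29,988.00 + $62,387.50 = $92,375.50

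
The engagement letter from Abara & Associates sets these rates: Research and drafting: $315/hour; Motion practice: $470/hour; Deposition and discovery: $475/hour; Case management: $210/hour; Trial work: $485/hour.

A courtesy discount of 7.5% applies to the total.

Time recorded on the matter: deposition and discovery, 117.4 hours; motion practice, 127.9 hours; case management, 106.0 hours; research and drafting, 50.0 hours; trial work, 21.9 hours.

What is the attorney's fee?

$152,171.29

Research and drafting: 50.0 × $315 = $15,750.00
Motion practice: 127.9 × $470 = $60,113.00
Deposition and discovery: 117.4 × $475 = $55,765.00
Case management: 106.0 × $210 = $22,260.00
Trial work: 21.9 × $485 = $10,621.50
Subtotal: $164,509.50
Less 7.5% discount: −$12,338.21
Total: $164,509.50 − $12,338.21 = $152,171.29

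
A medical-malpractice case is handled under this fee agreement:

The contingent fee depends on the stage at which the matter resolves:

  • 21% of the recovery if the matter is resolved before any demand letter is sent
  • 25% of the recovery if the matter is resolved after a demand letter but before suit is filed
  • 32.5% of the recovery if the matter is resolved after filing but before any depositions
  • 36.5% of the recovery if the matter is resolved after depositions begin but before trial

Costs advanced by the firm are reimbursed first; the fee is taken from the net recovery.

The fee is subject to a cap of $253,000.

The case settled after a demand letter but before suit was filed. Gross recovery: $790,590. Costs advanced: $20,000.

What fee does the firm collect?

$192,647.50

Fee base (net of costs): $790,590 − $20,000 = $770,590
The matter settled after a demand letter but before suit was filed, so the 25% rate applies.
$770,590 × 25% = $192,647.50
$192,647.50 is under the $253,000 cap.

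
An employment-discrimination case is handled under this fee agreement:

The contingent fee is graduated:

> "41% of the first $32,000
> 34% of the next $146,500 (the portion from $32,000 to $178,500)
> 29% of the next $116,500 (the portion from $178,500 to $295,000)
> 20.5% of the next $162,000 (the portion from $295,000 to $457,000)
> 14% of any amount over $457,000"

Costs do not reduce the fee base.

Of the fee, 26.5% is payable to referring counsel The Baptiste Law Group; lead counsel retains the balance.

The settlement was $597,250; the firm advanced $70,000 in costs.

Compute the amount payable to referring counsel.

Fee base is the gross recovery, $597,250; costs are reimbursed separately.
First $32,000 at 41% = $13,120.00
Next $146,500 at 34% = $49,810.00
Next $116,500 at 29% = $33,785.00
Next $162,000 at 20.5% = $33,210.00
Remaining $140,250 at 14% = $19,635.00
Fee: $13,120.00 + $49,810.00 + $33,785.00 + $33,210.00 + $19,635.00 = $149,560.00
Referral share: 26.5% of $149,560.00 = $39,633.40; lead counsel retains $149,560.00 − $39,633.40 = $109,926.60.

$39,633.40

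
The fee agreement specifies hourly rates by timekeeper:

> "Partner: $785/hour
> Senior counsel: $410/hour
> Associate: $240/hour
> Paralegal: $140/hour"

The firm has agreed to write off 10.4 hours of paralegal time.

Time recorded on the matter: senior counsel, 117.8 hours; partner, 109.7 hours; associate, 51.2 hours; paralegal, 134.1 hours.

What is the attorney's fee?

$164,018.50

Partner: 109.7 × $785 = $86,114.50
Senior counsel: 117.8 × $410 = $48,298.00
Associate: 51.2 × $240 = $12,288.00
Paralegal: 134.1 × $140 = $18,774.00
Subtotal: $165,474.50
Write-off: 10.4 × $140 = $1,456.00
Total: $165,474.50 − $1,456.00 = $164,018.50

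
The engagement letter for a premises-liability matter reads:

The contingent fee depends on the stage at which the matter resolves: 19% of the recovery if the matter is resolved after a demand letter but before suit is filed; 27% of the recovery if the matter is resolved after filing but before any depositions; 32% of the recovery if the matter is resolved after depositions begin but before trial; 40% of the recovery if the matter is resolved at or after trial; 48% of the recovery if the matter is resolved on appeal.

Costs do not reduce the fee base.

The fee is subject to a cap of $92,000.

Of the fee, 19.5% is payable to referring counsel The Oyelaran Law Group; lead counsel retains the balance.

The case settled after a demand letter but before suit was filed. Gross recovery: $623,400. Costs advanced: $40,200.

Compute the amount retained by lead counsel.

$74,060.00

Fee base is the gross recovery, $623,400; costs are reimbursed separately.
The matter settled after a demand letter but before suit was filed, so the 19% rate applies.
$623,400 × 19% = $118,446.00
$118,446.00 exceeds the $92,000 cap, so the fee is capped at $92,000.00.
Referral share: 19.5% of $92,000.00 = $17,940.00; lead counsel retains $92,000.00 − $17,940.00 = $74,060.00.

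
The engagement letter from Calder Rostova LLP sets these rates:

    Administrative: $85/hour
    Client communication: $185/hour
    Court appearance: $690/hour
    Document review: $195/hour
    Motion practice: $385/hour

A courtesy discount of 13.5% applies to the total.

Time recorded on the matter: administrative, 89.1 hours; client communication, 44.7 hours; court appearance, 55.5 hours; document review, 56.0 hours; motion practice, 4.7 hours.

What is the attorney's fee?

$57,840.39

Administrative: 89.1 × $85 = $7,573.50
Client communication: 44.7 × $185 = $8,269.50
Court appearance: 55.5 × $690 = $38,295.00
Document review: 56.0 × $195 = $10,920.00
Motion practice: 4.7 × $385 = $1,809.50
Subtotal: $66,867.50
Less 13.5% discount: −$9,027.11
Total: $66,867.50 − $9,027.11 = $57,840.39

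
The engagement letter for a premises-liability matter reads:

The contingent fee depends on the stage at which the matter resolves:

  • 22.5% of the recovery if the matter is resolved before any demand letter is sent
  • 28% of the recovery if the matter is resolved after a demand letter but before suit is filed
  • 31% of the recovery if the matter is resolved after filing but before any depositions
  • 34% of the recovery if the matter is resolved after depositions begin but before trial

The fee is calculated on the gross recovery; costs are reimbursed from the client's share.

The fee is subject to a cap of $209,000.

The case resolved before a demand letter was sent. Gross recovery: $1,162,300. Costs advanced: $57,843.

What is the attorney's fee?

$209,000.00

Fee base is the gross recovery, $1,162,300; costs are reimbursed separately.
The matter resolved before a demand letter was sent, so the 22.5% rate applies.
$1,162,300 × 22.5% = $261,517.50
$261,517.50 exceeds the $209,000 cap, so the fee is capped at $209,000.00.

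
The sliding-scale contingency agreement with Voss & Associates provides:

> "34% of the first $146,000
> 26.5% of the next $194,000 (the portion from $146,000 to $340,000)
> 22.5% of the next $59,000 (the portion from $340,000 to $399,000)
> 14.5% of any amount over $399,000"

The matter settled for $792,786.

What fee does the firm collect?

First $146,000 at 34% = $49,640.00
Next $194,000 at 26.5% = $51,410.00
Next $59,000 at 22.5% = $13,275.00
Remaining $393,786 at 14.5% = $57,098.97
Fee: $49,640.00 + $51,410.00 + $13,275.00 + $57,098.97 = $171,423.97

$171,423.97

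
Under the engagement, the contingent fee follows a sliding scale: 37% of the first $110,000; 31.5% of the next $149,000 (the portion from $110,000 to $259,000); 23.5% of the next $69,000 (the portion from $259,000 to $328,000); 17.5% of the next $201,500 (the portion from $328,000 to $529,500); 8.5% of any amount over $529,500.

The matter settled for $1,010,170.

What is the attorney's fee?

First $110,000 at 37% = $40,700.00
Next $149,000 at 31.5% = $46,935.00
Next $69,000 at 23.5% = $16,215.00
Next $201,500 at 17.5% = $35,262.50
Remaining $480,670 at 8.5% = $40,856.95
Fee: $40,700.00 + $46,935.00 + $16,215.00 + $35,262.50 + $40,856.95 = $179,969.45

$179,969.45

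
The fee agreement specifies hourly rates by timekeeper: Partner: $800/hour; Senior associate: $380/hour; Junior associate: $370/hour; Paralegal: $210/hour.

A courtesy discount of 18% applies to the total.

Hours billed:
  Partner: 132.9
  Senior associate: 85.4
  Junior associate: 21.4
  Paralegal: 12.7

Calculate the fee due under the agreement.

$122,472.74

Partner: 132.9 × $800 = $106,320.00
Senior associate: 85.4 × $380 = $32,452.00
Junior associate: 21.4 × $370 = $7,918.00
Paralegal: 12.7 × $210 = $2,667.00
Subtotal: $149,357.00
Less 18% discount: −$26,884.26
Total: $149,357.00 − $26,884.26 = $122,472.74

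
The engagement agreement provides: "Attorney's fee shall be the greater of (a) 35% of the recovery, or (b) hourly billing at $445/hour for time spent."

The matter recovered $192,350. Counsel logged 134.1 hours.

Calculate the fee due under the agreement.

$67,322.50

(a) 35% of $192,350 = $67,322.50
(b) 134.1 × $445 = $59,674.50
The greater is (a): $67,322.50.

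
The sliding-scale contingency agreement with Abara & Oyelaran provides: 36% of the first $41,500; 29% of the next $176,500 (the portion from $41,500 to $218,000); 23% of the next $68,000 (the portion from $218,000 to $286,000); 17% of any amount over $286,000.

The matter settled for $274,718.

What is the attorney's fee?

First $41,500 at 36% = $14,940.00
Next $176,500 at 29% = $51,185.00
Remaining $56,718 at 23% = $13,045.14
Fee: $14,940.00 + $51,185.00 + $13,045.14 = $79,170.14

$79,170.14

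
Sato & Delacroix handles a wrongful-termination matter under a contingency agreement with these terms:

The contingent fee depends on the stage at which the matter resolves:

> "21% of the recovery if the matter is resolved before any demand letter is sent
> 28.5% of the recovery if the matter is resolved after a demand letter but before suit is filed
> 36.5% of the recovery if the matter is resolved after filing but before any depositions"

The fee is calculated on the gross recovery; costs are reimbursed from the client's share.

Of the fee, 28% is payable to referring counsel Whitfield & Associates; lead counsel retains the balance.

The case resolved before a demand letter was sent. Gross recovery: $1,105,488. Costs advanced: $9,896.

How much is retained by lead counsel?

Fee base is the gross recovery, $1,105,488; costs are reimbursed separately.
The matter resolved before a demand letter was sent, so the 21% rate applies.
$1,105,488 × 21% = $232,152.48
Referral share: 28% of $232,152.48 = $65,002.69; lead counsel retains $232,152.48 − $65,002.69 = $167,149.79.

$167,149.79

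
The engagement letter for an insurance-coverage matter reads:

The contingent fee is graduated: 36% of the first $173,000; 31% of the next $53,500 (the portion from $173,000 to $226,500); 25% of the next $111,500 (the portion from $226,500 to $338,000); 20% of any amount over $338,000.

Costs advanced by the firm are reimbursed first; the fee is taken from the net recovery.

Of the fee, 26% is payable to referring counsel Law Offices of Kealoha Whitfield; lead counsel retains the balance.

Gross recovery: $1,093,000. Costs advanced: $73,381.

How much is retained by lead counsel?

$179,867.21

Fee base (net of costs): $1,093,000 − $73,381 = $1,019,619
First $173,000 at 36% = $62,280.00
Next $53,500 at 31% = $16,585.00
Next $111,500 at 25% = $27,875.00
Remaining $681,619 at 20% = $136,323.80
Fee: $62,280.00 + $16,585.00 + $27,875.00 + $136,323.80 = $243,063.80
Referral share: 26% of $243,063.80 = $63,196.59; lead counsel retains $243,063.80 − $63,196.59 = $179,867.21.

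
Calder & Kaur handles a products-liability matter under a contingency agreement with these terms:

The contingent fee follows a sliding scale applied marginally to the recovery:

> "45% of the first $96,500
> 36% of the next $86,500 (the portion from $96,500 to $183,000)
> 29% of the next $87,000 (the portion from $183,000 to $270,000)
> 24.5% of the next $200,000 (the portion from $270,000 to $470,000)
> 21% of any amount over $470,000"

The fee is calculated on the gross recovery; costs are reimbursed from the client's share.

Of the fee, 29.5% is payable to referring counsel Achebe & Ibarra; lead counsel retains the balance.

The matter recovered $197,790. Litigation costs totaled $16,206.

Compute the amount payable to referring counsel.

Fee base is the gross recovery, $197,790; costs are reimbursed separately.
First $96,500 at 45% = $43,425.00
Next $86,500 at 36% = $31,140.00
Remaining $14,790 at 29% = $4,289.10
Fee: $43,425.00 + $31,140.00 + $4,289.10 = $78,854.10
Referral share: 29.5% of $78,854.10 = $23,261.96; lead counsel retains $78,854.10 − $23,261.96 = $55,592.14.

$23,261.96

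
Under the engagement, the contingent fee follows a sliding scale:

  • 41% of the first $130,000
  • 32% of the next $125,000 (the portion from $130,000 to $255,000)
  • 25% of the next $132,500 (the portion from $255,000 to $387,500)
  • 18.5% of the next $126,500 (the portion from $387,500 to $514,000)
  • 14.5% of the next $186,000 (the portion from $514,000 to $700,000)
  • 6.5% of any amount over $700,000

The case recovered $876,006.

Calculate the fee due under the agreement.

First $130,000 at 41% = $53,300.00
Next $125,000 at 32% = $40,000.00
Next $132,500 at 25% = $33,125.00
Next $126,500 at 18.5% = $23,402.50
Next $186,000 at 14.5% = $26,970.00
Remaining $176,006 at 6.5% = $11,440.39
Fee: $53,300.00 + $40,000.00 + $33,125.00 + $23,402.50 + $26,970.00 + $11,440.39 = $188,237.89

$188,237.89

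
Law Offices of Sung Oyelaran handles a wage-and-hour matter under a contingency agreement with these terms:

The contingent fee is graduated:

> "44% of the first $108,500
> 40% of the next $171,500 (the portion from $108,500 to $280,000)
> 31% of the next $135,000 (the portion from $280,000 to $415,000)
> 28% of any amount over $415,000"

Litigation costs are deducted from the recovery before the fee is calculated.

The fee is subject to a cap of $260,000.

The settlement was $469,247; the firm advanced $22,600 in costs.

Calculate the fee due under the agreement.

$167,051.16

Fee base (net of costs): $469,247 − $22,600 = $446,647
First $108,500 at 44% = $47,740.00
Next $171,500 at 40% = $68,600.00
Next $135,000 at 31% = $41,850.00
Remaining $31,647 at 28% = $8,861.16
Fee: $47,740.00 + $68,600.00 + $41,850.00 + $8,861.16 = $167,051.16
$167,051.16 is under the $260,000 cap.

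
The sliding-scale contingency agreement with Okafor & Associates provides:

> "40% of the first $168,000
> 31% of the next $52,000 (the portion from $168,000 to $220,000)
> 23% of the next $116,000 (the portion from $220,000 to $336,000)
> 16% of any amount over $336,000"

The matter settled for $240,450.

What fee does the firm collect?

First $168,000 at 40% = $67,200.00
Next $52,000 at 31% = $16,120.00
Remaining $20,450 at 23% = $4,703.50
Fee: $67,200.00 + $16,120.00 + $4,703.50 = $88,023.50

$88,023.50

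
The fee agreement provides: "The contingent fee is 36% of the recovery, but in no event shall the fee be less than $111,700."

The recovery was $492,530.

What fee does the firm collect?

36% of $492,530 = $177,310.80
That exceeds the $111,700 minimum.

$177,310.80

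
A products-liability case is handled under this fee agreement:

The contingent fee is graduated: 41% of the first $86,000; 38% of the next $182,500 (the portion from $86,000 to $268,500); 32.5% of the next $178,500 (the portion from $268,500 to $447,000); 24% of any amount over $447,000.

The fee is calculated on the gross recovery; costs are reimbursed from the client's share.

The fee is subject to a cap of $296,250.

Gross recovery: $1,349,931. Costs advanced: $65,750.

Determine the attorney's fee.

$296,250.00

Fee base is the gross recovery, $1,349,931; costs are reimbursed separately.
First $86,000 at 41% = $35,260.00
Next $182,500 at 38% = $69,350.00
Next $178,500 at 32.5% = $58,012.50
Remaining $902,931 at 24% = $216,703.44
Fee: $35,260.00 + $69,350.00 + $58,012.50 + $216,703.44 = $379,325.94
$379,325.94 exceeds the $296,250 cap, so the fee is capped at $296,250.00.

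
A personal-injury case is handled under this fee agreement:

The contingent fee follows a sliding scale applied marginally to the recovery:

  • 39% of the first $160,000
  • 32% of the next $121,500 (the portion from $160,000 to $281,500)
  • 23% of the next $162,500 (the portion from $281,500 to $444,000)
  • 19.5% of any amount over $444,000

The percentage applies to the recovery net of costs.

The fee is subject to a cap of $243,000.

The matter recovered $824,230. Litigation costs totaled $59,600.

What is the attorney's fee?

$201,177.85

Fee base (net of costs): $824,230 − $59,600 = $764,630
First $160,000 at 39% = $62,400.00
Next $121,500 at 32% = $38,880.00
Next $162,500 at 23% = $37,375.00
Remaining $320,630 at 19.5% = $62,522.85
Fee: $62,400.00 + $38,880.00 + $37,375.00 + $62,522.85 = $201,177.85
$201,177.85 is under the $243,000 cap.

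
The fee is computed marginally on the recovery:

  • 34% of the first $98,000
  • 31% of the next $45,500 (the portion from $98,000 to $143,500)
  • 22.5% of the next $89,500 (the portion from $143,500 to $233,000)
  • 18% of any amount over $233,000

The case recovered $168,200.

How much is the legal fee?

First $98,000 at 34% = $33,320.00
Next $45,500 at 31% = $14,105.00
Remaining $24,700 at 22.5% = $5,557.50
Fee: $33,320.00 + $14,105.00 + $5,557.50 = $52,982.50

$52,982.50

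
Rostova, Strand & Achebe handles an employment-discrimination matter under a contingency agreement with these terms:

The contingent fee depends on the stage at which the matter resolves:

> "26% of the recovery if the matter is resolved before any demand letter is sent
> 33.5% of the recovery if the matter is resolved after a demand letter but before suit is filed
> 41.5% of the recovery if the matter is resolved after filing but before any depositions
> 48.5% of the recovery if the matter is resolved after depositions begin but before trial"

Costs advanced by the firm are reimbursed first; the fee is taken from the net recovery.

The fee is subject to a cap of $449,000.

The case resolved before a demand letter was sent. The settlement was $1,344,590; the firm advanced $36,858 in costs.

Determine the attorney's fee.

$340,010.32

Fee base (net of costs): $1,344,590 − $36,858 = $1,307,732
The matter resolved before a demand letter was sent, so the 26% rate applies.
$1,307,732 × 26% = $340,010.32
$340,010.32 is under the $449,000 cap.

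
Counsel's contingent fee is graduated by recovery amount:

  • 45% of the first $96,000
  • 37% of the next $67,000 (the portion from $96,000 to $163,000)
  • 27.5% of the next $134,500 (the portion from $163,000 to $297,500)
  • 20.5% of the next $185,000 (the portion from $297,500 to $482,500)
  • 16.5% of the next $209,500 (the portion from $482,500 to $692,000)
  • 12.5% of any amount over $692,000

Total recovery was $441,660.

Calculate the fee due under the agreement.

$134,530.30

First $96,000 at 45% = $43,200.00
Next $67,000 at 37% = $24,790.00
Next $134,500 at 27.5% = $36,987.50
Remaining $144,160 at 20.5% = $29,552.80
Fee: $43,200.00 + $24,790.00 + $36,987.50 + $29,552.80 = $134,530.30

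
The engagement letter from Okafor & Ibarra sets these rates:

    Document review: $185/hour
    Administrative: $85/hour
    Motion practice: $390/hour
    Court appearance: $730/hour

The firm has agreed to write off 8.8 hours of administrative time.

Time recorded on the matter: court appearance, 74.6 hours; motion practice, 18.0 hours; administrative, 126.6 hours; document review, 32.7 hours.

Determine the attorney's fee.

$77,540.50

Document review: 32.7 × $185 = $6,049.50
Administrative: 126.6 × $85 = $10,761.00
Motion practice: 18.0 × $390 = $7,020.00
Court appearance: 74.6 × $730 = $54,458.00
Subtotal: $78,288.50
Write-off: 8.8 × $85 = $748.00
Total: $78,288.50 − $748.00 = $77,540.50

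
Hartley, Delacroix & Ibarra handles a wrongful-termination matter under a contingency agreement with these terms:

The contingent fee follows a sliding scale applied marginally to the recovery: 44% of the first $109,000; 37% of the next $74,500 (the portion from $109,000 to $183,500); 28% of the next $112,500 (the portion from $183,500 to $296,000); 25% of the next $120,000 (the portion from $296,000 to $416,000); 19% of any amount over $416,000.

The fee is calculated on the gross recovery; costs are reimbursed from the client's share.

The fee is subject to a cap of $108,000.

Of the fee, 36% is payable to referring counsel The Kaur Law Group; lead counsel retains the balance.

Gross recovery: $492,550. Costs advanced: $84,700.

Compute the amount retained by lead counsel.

Fee base is the gross recovery, $492,550; costs are reimbursed separately.
First $109,000 at 44% = $47,960.00
Next $74,500 at 37% = $27,565.00
Next $112,500 at 28% = $31,500.00
Next $120,000 at 25% = $30,000.00
Remaining $76,550 at 19% = $14,544.50
Fee: $47,960.00 + $27,565.00 + $31,500.00 + $30,000.00 + $14,544.50 = $151,569.50
$151,569.50 exceeds the $108,000 cap, so the fee is capped at $108,000.00.
Referral share: 36% of $108,000.00 = $38,880.00; lead counsel retains $108,000.00 − $38,880.00 = $69,120.00.

$69,120.00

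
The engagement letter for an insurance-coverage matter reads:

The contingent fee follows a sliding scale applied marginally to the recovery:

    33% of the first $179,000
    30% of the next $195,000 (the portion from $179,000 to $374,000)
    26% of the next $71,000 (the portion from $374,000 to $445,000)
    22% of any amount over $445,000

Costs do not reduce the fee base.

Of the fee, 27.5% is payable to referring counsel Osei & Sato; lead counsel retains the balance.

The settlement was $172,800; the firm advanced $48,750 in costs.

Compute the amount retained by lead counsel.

Fee base is the gross recovery, $172,800; costs are reimbursed separately.
First $172,800 at 33% = $57,024.00
Referral share: 27.5% of $57,024.00 = $15,681.60; lead counsel retains $57,024.00 − $15,681.60 = $41,342.40.

$41,342.40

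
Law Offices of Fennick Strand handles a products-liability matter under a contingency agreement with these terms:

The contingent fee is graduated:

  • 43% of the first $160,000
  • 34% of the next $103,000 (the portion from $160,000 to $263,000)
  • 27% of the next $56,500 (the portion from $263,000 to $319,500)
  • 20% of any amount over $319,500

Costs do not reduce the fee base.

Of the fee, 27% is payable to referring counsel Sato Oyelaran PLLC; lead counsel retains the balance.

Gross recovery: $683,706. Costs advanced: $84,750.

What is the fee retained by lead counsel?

$140,098.83

Fee base is the gross recovery, $683,706; costs are reimbursed separately.
First $160,000 at 43% = $68,800.00
Next $103,000 at 34% = $35,020.00
Next $56,500 at 27% = $15,255.00
Remaining $364,206 at 20% = $72,841.20
Fee: $68,800.00 + $35,020.00 + $15,255.00 + $72,841.20 = $191,916.20
Referral share: 27% of $191,916.20 = $51,817.37; lead counsel retains $191,916.20 − $51,817.37 = $140,098.83.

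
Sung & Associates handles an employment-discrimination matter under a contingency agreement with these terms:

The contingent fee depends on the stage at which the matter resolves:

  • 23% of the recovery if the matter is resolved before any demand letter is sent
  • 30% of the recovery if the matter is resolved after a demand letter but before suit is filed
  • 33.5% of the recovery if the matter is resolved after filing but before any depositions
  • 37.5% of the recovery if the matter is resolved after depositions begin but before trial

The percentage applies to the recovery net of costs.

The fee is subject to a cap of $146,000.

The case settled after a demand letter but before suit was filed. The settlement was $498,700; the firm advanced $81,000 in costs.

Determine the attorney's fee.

$125,310.00

Fee base (net of costs): $498,700 − $81,000 = $417,700
The matter settled after a demand letter but before suit was filed, so the 30% rate applies.
$417,700 × 30% = $125,310.00
$125,310.00 is under the $146,000 cap.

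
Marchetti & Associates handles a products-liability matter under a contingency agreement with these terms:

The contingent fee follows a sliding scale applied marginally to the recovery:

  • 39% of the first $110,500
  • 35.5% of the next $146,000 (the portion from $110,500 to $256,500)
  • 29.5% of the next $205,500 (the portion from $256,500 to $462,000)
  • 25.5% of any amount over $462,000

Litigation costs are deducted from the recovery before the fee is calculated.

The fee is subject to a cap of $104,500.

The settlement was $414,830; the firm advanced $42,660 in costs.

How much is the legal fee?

$104,500.00

Fee base (net of costs): $414,830 − $42,660 = $372,170
First $110,500 at 39% = $43,095.00
Next $146,000 at 35.5% = $51,830.00
Remaining $115,670 at 29.5% = $34,122.65
Fee: $43,095.00 + $51,830.00 + $34,122.65 = $129,047.65
$129,047.65 exceeds the $104,500 cap, so the fee is capped at $104,500.00.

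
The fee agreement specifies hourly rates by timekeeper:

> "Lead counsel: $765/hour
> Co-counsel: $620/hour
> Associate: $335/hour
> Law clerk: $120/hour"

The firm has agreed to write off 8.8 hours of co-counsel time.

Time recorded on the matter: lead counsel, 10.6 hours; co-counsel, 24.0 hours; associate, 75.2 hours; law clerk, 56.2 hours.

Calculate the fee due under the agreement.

Lead counsel: 10.6 × $765 = $8,109.00
Co-counsel: 24.0 × $620 = $14,880.00
Associate: 75.2 × $335 = $25,192.00
Law clerk: 56.2 × $120 = $6,744.00
Subtotal: $54,925.00
Write-off: 8.8 × $620 = $5,456.00
Total: $54,925.00 − $5,456.00 = $49,469.00

$49,469.00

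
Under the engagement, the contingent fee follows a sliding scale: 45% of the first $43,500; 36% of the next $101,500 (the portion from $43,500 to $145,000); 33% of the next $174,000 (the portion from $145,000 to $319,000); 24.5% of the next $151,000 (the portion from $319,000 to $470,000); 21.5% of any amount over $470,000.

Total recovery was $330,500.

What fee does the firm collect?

$116,352.50

First $43,500 at 45% = $19,575.00
Next $101,500 at 36% = $36,540.00
Next $174,000 at 33% = $57,420.00
Remaining $11,500 at 24.5% = $2,817.50
Fee: $19,575.00 + $36,540.00 + $57,420.00 + $2,817.50 = $116,352.50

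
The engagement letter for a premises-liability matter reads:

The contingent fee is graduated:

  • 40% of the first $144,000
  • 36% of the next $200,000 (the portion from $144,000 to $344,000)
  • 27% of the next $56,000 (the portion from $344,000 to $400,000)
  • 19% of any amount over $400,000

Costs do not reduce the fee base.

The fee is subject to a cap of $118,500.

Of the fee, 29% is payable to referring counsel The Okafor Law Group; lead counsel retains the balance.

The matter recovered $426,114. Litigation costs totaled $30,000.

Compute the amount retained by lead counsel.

Fee base is the gross recovery, $426,114; costs are reimbursed separately.
First $144,000 at 40% = $57,600.00
Next $200,000 at 36% = $72,000.00
Next $56,000 at 27% = $15,120.00
Remaining $26,114 at 19% = $4,961.66
Fee: $57,600.00 + $72,000.00 + $15,120.00 + $4,961.66 = $149,681.66
$149,681.66 exceeds the $118,500 cap, so the fee is capped at $118,500.00.
Referral share: 29% of $118,500.00 = $34,365.00; lead counsel retains $118,500.00 − $34,365.00 = $84,135.00.

$84,135.00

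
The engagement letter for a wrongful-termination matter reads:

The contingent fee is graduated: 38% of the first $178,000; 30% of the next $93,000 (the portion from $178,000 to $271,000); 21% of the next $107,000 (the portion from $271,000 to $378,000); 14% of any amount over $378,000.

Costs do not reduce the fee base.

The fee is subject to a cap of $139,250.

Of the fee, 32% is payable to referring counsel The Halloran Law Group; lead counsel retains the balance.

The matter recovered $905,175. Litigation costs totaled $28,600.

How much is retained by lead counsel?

$94,690.00

Fee base is the gross recovery, $905,175; costs are reimbursed separately.
First $178,000 at 38% = $67,640.00
Next $93,000 at 30% = $27,900.00
Next $107,000 at 21% = $22,470.00
Remaining $527,175 at 14% = $73,804.50
Fee: $67,640.00 + $27,900.00 + $22,470.00 + $73,804.50 = $191,814.50
$191,814.50 exceeds the $139,250 cap, so the fee is capped at $139,250.00.
Referral share: 32% of $139,250.00 = $44,560.00; lead counsel retains $139,250.00 − $44,560.00 = $94,690.00.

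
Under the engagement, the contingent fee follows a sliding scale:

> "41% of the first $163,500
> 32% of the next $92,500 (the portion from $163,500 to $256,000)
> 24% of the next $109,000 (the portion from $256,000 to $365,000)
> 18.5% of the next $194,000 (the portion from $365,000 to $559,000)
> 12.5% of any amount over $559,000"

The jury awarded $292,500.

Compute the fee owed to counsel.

$105,395.00

First $163,500 at 41% = $67,035.00
Next $92,500 at 32% = $29,600.00
Remaining $36,500 at 24% = $8,760.00
Fee: $67,035.00 + $29,600.00 + $8,760.00 = $105,395.00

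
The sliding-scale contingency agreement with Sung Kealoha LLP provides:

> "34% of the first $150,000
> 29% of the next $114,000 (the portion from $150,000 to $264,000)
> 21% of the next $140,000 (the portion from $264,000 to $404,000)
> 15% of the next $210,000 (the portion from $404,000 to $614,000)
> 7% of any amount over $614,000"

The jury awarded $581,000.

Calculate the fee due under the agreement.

First $150,000 at 34% = $51,000.00
Next $114,000 at 29% = $33,060.00
Next $140,000 at 21% = $29,400.00
Remaining $177,000 at 15% = $26,550.00
Fee: $51,000.00 + $33,060.00 + $29,400.00 + $26,550.00 = $140,010.00

$140,010.00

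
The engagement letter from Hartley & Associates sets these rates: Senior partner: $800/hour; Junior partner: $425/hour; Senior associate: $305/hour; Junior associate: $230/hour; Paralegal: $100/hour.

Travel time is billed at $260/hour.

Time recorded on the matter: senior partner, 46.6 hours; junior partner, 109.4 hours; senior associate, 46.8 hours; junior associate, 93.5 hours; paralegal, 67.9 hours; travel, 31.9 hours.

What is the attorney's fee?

Senior partner: 46.6 × $800 = $37,280.00
Junior partner: 109.4 × $425 = $46,495.00
Senior associate: 46.8 × $305 = $14,274.00
Junior associate: 93.5 × $230 = $21,505.00
Paralegal: 67.9 × $100 = $6,790.00
Subtotal: $37,280.00 + $46,495.00 + $14,274.00 + $21,505.00 + $6,790.00 = $126,344.00
Travel: 31.9 × $260 = $8,294.00
Total: $126,344.00 + $8,294.00 = $134,638.00

$134,638.00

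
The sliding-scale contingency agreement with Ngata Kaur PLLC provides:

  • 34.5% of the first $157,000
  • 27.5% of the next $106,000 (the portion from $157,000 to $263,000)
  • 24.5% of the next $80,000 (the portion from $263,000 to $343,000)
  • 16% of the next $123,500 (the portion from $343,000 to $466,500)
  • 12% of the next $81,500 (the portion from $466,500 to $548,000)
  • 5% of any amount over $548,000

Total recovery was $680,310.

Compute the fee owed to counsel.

$139,070.50

First $157,000 at 34.5% = $54,165.00
Next $106,000 at 27.5% = $29,150.00
Next $80,000 at 24.5% = $19,600.00
Next $123,500 at 16% = $19,760.00
Next $81,500 at 12% = $9,780.00
Remaining $132,310 at 5% = $6,615.50
Fee: $54,165.00 + $29,150.00 + $19,600.00 + $19,760.00 + $9,780.00 + $6,615.50 = $139,070.50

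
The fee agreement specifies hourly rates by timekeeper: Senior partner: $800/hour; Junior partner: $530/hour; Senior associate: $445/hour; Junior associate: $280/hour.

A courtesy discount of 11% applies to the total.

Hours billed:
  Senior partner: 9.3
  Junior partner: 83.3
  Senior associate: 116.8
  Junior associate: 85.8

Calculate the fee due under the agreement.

Senior partner: 9.3 × $800 = $7,440.00
Junior partner: 83.3 × $530 = $44,149.00
Senior associate: 116.8 × $445 = $51,976.00
Junior associate: 85.8 × $280 = $24,024.00
Subtotal: $127,589.00
Less 11% discount: −$14,034.79
Total: $127,589.00 − $14,034.79 = $113,554.21

$113,554.21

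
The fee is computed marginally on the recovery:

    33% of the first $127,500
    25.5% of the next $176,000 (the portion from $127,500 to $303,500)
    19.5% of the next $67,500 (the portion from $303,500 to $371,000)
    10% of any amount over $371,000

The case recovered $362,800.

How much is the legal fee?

First $127,500 at 33% = $42,075.00
Next $176,000 at 25.5% = $44,880.00
Remaining $59,300 at 19.5% = $11,563.50
Fee: $42,075.00 + $44,880.00 + $11,563.50 = $98,518.50

$98,518.50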